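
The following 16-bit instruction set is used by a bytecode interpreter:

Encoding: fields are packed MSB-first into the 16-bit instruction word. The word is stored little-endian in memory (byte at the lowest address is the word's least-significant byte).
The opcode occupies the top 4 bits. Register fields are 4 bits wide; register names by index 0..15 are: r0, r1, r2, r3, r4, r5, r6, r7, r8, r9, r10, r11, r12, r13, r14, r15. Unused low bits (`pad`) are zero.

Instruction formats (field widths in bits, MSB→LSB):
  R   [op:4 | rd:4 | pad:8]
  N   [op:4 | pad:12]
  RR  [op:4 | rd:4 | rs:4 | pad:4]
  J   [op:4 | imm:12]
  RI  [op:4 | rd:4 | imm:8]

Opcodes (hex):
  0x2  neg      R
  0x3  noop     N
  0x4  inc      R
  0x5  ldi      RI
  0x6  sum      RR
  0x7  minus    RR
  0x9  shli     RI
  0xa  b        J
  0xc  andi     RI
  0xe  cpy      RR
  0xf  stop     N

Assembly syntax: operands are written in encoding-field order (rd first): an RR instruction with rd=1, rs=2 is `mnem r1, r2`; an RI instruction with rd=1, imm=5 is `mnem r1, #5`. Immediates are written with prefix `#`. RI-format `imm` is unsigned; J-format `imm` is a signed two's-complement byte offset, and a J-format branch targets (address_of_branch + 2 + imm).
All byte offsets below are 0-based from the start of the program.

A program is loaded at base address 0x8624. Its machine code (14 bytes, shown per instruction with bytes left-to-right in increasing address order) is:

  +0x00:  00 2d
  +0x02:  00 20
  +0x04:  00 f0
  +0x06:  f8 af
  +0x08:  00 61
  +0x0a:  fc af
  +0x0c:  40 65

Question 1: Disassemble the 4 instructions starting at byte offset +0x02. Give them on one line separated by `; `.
neg r0; stop; b #-8; sum r1, r0

@+02  little-endian(00 20) = 0x2000
  op=0x2000>>12=0x2 ⇒ neg (R)
  rd@[11:8]=0x0 ⇒ r0
@+04  little-endian(00 f0) = 0xf000
  op=0xf000>>12=0xf ⇒ stop (N)
@+06  little-endian(f8 af) = 0xaff8
  op=0xaff8>>12=0xa ⇒ b (J)
  imm@[11:0]=0xff8 (s12→-8) ⇒ #-8
@+08  little-endian(00 61) = 0x6100
  op=0x6100>>12=0x6 ⇒ sum (RR)
  rd@[11:8]=0x1 ⇒ r1
  rs@[7:4]=0x0 ⇒ r0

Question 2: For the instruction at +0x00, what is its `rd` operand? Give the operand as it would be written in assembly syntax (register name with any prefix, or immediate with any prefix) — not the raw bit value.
r13

+0x00: 00 2d ⇒ word 0x2d00 (little)
  op=0x2d00>>12=0x2 ⇒ neg (R)
  [11:8] rd=13 = r13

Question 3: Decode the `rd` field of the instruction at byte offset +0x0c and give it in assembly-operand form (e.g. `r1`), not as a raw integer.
+0x0c: 40 65 ⇒ word 0x6540 (little)
  top 4b → 0x6 → sum [RR]
  [11:8] rd=5 = r5
  [7:4] rs=4 = r4

r5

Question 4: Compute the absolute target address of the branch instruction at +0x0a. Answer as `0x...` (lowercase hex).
@+0a  little-endian(fc af) = 0xaffc
  top 4b → 0xa → b [J]
  [11:0] imm=4092 (s12→-4) = #-4
  target = base 0x8624 + off 0x0a + 2 + imm -4 = 0x862c

0x862c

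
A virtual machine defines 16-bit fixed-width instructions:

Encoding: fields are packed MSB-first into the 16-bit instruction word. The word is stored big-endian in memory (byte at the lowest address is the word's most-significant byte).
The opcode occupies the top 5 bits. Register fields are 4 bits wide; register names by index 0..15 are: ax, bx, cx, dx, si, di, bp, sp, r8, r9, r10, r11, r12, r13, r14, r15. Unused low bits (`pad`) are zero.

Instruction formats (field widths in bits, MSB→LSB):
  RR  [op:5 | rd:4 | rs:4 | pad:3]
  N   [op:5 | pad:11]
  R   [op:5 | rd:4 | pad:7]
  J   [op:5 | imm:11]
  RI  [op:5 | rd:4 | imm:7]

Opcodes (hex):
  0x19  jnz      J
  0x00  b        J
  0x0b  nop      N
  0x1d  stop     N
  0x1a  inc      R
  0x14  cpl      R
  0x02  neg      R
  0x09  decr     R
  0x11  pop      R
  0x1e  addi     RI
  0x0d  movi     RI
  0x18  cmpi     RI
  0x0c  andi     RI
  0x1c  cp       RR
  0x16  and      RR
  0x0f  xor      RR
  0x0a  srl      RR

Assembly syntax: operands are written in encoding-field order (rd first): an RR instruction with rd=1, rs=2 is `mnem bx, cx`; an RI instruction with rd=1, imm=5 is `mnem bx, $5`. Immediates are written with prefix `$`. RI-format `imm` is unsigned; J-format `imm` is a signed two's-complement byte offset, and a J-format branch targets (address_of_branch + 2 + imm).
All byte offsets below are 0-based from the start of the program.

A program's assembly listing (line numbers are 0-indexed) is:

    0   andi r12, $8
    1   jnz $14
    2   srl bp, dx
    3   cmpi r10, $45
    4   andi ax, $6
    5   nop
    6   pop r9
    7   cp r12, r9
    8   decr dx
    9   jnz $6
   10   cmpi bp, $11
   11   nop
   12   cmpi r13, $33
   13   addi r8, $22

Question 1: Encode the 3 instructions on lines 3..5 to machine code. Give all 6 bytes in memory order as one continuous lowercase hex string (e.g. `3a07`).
c52d60065800

3. cmpi fields op=0x18:5|rd=10:4|imm=45:7 → word c52dh → c5 2d
4. andi fields op=0xc:5|rd=0:4|imm=6:7 → word 6006h → 60 06
5. nop fields op=0xb:5|pad=0:11 → word 5800h → 58 00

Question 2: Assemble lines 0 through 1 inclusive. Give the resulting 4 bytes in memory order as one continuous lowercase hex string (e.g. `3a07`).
line 0 (andi): pack op=0xc:5|rd=12:4|imm=8:7 = 0x6608; big→ 66 08
line 1 (jnz): pack op=0x19:5|imm=14:11 = 0xc80e; big→ c8 0e

6608c80e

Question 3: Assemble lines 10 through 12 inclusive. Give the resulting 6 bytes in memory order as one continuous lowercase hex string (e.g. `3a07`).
c30b5800c6a1

L10: cmpi op=0x18:5|rd=6:4|imm=11:7 ⇒ 0xc30b ⇒ big c3 0b
L11: nop op=0xb:5|pad=0:11 ⇒ 0x5800 ⇒ big 58 00
L12: cmpi op=0x18:5|rd=13:4|imm=33:7 ⇒ 0xc6a1 ⇒ big c6 a1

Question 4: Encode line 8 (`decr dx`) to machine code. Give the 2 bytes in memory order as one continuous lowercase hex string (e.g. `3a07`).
line 8 (decr): pack op=0x9:5|rd=3:4|pad=0:7 = 0x4980; big→ 49 80

4980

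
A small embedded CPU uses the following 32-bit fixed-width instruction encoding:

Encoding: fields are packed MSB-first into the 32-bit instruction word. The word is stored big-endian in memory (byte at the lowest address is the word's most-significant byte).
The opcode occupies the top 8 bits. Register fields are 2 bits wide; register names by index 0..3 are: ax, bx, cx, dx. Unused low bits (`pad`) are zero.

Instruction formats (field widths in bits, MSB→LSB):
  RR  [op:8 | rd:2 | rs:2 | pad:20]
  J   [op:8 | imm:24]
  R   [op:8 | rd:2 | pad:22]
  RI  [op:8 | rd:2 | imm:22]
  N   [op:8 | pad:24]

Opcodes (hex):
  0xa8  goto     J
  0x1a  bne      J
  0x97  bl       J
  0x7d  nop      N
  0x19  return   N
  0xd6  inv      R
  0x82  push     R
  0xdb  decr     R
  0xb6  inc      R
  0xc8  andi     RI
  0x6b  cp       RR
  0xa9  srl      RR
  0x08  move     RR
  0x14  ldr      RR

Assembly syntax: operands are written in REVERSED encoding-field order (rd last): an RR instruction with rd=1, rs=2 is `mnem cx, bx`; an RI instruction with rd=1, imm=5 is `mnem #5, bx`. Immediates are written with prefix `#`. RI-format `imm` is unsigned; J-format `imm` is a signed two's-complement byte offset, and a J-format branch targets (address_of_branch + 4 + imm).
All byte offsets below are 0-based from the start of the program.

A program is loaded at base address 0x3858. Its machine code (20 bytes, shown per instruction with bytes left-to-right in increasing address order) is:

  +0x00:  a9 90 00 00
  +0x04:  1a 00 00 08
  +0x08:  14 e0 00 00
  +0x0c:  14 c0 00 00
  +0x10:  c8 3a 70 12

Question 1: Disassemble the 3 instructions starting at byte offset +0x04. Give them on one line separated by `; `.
+0x04: 1a 00 00 08 ⇒ word 0x1a000008 (big)
  op=0x1a000008>>24=0x1a ⇒ bne (J)
  imm@[23:0]=0x8 ⇒ #8
+0x08: 14 e0 00 00 ⇒ word 0x14e00000 (big)
  op=0x14e00000>>24=0x14 ⇒ ldr (RR)
  rd@[23:22]=0x3 ⇒ dx
  rs@[21:20]=0x2 ⇒ cx
+0x0c: 14 c0 00 00 ⇒ word 0x14c00000 (big)
  op=0x14c00000>>24=0x14 ⇒ ldr (RR)
  rd@[23:22]=0x3 ⇒ dx
  rs@[21:20]=0x0 ⇒ ax

bne #8; ldr cx, dx; ldr ax, dx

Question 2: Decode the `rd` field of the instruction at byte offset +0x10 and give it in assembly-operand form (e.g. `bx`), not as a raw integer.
ax

+0x10: c8 3a 70 12 ⇒ word 0xc83a7012 (big)
  opcode bits[31:24]=0xc8: andi/RI
  rd: (w>>22)&0x3=0x0 → ax
  imm: (w>>0)&0x3fffff=0x3a7012 → #3829778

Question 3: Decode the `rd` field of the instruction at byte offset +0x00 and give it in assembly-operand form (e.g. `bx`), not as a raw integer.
cx

+0x00: a9 90 00 00 ⇒ word 0xa9900000 (big)
  op=0xa9900000>>24=0xa9 ⇒ srl (RR)
  [23:22] rd=2 = cx
  [21:20] rs=1 = bx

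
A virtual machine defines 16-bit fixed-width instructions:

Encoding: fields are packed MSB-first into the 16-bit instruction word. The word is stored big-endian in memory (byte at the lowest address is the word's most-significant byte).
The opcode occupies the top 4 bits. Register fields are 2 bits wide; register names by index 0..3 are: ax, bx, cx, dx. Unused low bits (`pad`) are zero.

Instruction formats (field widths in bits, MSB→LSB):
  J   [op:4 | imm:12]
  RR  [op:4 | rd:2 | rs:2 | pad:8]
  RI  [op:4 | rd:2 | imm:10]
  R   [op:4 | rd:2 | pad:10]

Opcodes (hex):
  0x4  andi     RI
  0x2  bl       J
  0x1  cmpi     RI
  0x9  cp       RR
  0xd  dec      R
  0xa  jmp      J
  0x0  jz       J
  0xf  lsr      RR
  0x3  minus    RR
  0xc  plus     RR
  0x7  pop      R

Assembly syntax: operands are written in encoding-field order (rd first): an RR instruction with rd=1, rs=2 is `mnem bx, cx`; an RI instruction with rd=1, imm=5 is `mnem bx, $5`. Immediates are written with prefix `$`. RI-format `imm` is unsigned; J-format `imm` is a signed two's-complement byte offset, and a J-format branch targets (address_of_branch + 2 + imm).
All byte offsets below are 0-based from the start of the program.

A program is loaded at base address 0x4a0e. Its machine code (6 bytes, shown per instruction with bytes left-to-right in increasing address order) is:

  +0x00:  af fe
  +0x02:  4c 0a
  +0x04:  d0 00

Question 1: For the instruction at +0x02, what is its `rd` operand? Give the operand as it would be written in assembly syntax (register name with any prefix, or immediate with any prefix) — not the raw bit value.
dx

off 0x02: read 4c 0a as big → 0x4c0a
  top 4b → 0x4 → andi [RI]
  rd: (w>>10)&0x3=0x3 → dx
  imm: (w>>0)&0x3ff=0xa → $10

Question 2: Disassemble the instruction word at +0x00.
jmp $-2

@+00  big-endian(af fe) = 0xaffe
  top 4b → 0xa → jmp [J]
  imm@[11:0]=0xffe (s12→-2) ⇒ $-2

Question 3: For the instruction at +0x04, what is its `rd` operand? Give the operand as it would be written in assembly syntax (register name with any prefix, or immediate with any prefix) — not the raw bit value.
+0x04: d0 00 ⇒ word 0xd000 (big)
  opcode bits[15:12]=0xd: dec/R
  rd@[11:10]=0x0 ⇒ ax

ax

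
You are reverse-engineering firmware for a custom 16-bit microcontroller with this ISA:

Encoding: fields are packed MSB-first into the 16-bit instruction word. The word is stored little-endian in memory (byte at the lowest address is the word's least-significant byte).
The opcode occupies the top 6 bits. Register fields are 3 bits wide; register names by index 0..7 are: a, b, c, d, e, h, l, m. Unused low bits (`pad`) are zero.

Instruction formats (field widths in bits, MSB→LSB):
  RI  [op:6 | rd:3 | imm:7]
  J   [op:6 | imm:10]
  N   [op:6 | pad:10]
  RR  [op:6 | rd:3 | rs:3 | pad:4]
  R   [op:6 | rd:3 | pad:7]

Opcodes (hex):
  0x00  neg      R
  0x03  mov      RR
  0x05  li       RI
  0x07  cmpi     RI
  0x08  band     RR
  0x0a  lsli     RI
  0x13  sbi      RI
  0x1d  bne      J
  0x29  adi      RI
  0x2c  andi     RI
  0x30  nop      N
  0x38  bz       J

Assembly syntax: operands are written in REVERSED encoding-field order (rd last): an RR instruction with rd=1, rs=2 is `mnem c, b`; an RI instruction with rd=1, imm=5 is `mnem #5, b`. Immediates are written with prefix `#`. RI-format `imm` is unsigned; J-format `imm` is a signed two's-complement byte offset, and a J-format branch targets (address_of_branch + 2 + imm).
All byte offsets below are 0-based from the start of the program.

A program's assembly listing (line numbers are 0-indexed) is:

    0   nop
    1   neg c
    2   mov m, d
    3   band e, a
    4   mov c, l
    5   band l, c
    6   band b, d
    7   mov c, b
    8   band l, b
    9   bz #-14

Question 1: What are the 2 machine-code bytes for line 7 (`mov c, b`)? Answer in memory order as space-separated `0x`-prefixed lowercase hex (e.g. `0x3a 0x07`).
line 7 (mov): pack op=0x3:6|rd=1:3|rs=2:3|pad=0:4 = 0x0ca0; little→ a0 0c

0xa0 0x0c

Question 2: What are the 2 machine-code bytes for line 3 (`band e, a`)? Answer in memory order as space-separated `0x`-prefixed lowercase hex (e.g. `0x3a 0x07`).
L3: band op=0x8:6|rd=0:3|rs=4:3|pad=0:4 ⇒ 0x2040 ⇒ little 40 20

0x40 0x20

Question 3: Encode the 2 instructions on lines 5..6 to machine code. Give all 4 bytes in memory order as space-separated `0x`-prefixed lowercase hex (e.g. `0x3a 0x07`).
0x60 0x21 0x90 0x21

5. band fields op=0x8:6|rd=2:3|rs=6:3|pad=0:4 → word 2160h → 60 21
6. band fields op=0x8:6|rd=3:3|rs=1:3|pad=0:4 → word 2190h → 90 21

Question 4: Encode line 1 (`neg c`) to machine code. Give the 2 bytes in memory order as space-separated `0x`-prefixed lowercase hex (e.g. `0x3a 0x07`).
0x00 0x01

line 1 (neg): pack op=0x0:6|rd=2:3|pad=0:7 = 0x0100; little→ 00 01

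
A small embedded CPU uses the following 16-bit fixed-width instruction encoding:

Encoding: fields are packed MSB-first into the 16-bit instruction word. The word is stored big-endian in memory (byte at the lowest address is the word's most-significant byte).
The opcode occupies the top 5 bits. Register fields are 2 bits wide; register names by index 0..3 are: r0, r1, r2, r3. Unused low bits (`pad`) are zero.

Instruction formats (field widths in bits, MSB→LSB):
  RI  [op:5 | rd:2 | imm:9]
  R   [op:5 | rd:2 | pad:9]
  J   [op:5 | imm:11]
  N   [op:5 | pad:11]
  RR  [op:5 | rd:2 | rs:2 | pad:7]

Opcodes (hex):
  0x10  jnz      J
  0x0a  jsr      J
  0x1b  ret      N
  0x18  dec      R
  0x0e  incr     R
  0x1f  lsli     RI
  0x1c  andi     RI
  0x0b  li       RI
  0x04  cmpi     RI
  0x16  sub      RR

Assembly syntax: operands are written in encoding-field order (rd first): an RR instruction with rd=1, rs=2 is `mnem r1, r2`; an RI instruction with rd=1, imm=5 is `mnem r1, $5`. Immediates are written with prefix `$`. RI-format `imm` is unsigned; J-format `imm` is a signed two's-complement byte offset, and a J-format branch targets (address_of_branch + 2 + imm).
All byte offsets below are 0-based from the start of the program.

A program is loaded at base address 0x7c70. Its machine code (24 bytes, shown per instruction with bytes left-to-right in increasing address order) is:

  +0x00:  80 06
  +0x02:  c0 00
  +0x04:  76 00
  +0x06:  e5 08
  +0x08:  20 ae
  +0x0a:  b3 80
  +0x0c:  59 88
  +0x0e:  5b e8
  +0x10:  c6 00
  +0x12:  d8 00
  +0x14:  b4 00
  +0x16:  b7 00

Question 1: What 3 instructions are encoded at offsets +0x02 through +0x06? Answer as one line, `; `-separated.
+0x02: c0 00 ⇒ word 0xc000 (big)
  opcode bits[15:11]=0x18: dec/R
  [10:9] rd=0 = r0
+0x04: 76 00 ⇒ word 0x7600 (big)
  opcode bits[15:11]=0xe: incr/R
  [10:9] rd=3 = r3
+0x06: e5 08 ⇒ word 0xe508 (big)
  opcode bits[15:11]=0x1c: andi/RI
  [10:9] rd=2 = r2
  [8:0] imm=264 = $264

dec r0; incr r3; andi r2, $264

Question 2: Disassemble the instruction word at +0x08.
+0x08: 20 ae ⇒ word 0x20ae (big)
  opcode bits[15:11]=0x4: cmpi/RI
  rd: (w>>9)&0x3=0x0 → r0
  imm: (w>>0)&0x1ff=0xae → $174

cmpi r0, $174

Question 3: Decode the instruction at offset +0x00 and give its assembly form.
jnz $6

+0x00: 80 06 ⇒ word 0x8006 (big)
  opcode bits[15:11]=0x10: jnz/J
  [10:0] imm=6 = $6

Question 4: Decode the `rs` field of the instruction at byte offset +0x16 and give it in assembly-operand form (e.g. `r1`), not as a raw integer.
r2

+0x16: b7 00 ⇒ word 0xb700 (big)
  top 5b → 0x16 → sub [RR]
  rd: (w>>9)&0x3=0x3 → r3
  rs: (w>>7)&0x3=0x2 → r2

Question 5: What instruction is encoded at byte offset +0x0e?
li r1, $488

+0x0e: 5b e8 ⇒ word 0x5be8 (big)
  top 5b → 0xb → li [RI]
  [10:9] rd=1 = r1
  [8:0] imm=488 = $488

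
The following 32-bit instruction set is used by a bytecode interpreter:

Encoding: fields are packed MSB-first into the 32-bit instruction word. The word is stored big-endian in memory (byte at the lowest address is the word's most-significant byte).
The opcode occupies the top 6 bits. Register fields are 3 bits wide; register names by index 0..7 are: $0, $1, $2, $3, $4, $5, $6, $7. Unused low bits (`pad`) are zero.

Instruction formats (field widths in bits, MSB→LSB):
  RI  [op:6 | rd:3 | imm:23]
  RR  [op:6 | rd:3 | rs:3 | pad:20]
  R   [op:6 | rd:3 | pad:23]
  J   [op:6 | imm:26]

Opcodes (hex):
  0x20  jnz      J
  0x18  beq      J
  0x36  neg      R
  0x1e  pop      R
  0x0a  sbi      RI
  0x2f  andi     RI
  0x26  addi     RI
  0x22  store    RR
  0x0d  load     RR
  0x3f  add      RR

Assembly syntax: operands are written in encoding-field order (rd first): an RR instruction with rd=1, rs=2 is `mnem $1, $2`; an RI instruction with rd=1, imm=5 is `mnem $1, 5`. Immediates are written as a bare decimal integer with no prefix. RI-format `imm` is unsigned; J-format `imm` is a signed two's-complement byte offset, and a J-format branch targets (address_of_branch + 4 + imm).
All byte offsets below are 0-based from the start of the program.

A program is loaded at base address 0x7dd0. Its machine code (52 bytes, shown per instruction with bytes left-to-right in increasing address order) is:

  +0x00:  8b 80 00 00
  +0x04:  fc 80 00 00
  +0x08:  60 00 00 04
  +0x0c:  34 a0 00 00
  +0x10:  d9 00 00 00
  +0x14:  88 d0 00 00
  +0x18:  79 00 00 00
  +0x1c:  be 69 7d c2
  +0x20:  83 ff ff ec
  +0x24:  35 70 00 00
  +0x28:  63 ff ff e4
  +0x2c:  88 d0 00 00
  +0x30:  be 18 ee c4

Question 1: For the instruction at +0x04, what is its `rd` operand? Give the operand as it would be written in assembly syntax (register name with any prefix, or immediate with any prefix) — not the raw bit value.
+0x04: fc 80 00 00 ⇒ word 0xfc800000 (big)
  opcode bits[31:26]=0x3f: add/RR
  rd@[25:23]=0x1 ⇒ $1
  rs@[22:20]=0x0 ⇒ $0

$1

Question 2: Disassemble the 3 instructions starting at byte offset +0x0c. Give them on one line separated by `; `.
load $1, $2; neg $2; store $1, $5

[0c] 34 a0 00 00 → 0x34a00000
  opcode bits[31:26]=0xd: load/RR
  rd: (w>>23)&0x7=0x1 → $1
  rs: (w>>20)&0x7=0x2 → $2
[10] d9 00 00 00 → 0xd9000000
  opcode bits[31:26]=0x36: neg/R
  rd: (w>>23)&0x7=0x2 → $2
[14] 88 d0 00 00 → 0x88d00000
  opcode bits[31:26]=0x22: store/RR
  rd: (w>>23)&0x7=0x1 → $1
  rs: (w>>20)&0x7=0x5 → $5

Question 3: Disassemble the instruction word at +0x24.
+0x24: 35 70 00 00 ⇒ word 0x35700000 (big)
  op=0x35700000>>26=0xd ⇒ load (RR)
  rd@[25:23]=0x2 ⇒ $2
  rs@[22:20]=0x7 ⇒ $7

load $2, $7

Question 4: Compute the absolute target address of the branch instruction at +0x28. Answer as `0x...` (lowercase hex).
off 0x28: read 63 ff ff e4 as big → 0x63ffffe4
  top 6b → 0x18 → beq [J]
  [25:0] imm=67108836 (s26→-28) = -28
  target = base 0x7dd0 + off 0x28 + 4 + imm -28 = 0x7de0

0x7de0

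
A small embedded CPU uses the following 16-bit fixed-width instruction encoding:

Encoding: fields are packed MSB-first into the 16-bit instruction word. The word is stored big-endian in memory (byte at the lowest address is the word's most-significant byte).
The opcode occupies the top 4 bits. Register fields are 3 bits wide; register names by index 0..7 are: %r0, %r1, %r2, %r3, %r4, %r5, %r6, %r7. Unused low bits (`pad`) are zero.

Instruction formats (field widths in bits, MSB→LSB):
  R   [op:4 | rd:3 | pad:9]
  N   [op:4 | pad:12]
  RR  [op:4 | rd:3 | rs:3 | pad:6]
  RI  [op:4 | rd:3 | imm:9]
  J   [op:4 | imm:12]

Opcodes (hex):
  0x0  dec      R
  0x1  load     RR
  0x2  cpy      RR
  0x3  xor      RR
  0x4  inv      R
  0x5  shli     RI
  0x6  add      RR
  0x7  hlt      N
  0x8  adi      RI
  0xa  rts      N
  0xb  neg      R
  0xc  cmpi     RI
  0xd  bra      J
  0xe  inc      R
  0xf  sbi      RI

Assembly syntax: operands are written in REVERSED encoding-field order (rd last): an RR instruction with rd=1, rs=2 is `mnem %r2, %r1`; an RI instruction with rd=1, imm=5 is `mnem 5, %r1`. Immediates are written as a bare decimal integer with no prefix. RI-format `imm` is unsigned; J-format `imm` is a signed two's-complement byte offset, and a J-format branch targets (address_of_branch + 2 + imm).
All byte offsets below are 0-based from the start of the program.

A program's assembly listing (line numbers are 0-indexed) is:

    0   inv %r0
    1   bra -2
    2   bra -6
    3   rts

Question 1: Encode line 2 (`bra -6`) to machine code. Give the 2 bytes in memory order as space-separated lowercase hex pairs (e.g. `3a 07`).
df fa

2. bra fields op=0xd:4|imm=-6:12 → word dffah → df fa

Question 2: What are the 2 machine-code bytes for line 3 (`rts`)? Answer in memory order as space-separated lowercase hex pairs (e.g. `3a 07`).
a0 00

line 3 (rts): pack op=0xa:4|pad=0:12 = 0xa000; big→ a0 00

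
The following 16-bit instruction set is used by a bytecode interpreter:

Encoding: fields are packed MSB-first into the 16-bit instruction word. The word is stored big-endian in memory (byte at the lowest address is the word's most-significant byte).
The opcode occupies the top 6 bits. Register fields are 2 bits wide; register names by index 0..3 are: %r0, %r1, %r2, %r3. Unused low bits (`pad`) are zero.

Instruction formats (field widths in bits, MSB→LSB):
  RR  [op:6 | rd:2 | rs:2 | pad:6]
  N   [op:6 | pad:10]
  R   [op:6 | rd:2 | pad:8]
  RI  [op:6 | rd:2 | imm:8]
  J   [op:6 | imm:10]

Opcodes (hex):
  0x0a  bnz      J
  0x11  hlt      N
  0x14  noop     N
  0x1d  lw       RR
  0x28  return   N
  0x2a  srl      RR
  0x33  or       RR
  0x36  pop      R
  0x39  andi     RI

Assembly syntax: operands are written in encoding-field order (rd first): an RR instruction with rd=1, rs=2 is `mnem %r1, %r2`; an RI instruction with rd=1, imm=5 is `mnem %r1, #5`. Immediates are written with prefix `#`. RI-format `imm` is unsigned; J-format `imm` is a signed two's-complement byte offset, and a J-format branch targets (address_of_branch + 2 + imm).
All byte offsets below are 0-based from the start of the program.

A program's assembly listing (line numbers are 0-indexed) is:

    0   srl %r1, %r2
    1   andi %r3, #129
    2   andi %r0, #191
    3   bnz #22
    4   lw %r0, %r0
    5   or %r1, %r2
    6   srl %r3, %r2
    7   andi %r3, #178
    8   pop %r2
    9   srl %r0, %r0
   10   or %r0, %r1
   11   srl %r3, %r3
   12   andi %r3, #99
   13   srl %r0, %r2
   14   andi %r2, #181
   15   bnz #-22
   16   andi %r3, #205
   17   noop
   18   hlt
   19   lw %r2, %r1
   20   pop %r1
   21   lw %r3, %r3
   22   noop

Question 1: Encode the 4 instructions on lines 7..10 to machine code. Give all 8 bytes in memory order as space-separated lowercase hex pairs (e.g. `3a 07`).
line 7 (andi): pack op=0x39:6|rd=3:2|imm=178:8 = 0xe7b2; big→ e7 b2
line 8 (pop): pack op=0x36:6|rd=2:2|pad=0:8 = 0xda00; big→ da 00
line 9 (srl): pack op=0x2a:6|rd=0:2|rs=0:2|pad=0:6 = 0xa800; big→ a8 00
line 10 (or): pack op=0x33:6|rd=0:2|rs=1:2|pad=0:6 = 0xcc40; big→ cc 40

e7 b2 da 00 a8 00 cc 40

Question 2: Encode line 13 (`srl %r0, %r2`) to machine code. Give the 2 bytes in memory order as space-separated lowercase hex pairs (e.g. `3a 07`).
a8 80

L13: srl op=0x2a:6|rd=0:2|rs=2:2|pad=0:6 ⇒ 0xa880 ⇒ big a8 80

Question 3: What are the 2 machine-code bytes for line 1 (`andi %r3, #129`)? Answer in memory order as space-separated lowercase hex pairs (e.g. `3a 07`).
L1: andi op=0x39:6|rd=3:2|imm=129:8 ⇒ 0xe781 ⇒ big e7 81

e7 81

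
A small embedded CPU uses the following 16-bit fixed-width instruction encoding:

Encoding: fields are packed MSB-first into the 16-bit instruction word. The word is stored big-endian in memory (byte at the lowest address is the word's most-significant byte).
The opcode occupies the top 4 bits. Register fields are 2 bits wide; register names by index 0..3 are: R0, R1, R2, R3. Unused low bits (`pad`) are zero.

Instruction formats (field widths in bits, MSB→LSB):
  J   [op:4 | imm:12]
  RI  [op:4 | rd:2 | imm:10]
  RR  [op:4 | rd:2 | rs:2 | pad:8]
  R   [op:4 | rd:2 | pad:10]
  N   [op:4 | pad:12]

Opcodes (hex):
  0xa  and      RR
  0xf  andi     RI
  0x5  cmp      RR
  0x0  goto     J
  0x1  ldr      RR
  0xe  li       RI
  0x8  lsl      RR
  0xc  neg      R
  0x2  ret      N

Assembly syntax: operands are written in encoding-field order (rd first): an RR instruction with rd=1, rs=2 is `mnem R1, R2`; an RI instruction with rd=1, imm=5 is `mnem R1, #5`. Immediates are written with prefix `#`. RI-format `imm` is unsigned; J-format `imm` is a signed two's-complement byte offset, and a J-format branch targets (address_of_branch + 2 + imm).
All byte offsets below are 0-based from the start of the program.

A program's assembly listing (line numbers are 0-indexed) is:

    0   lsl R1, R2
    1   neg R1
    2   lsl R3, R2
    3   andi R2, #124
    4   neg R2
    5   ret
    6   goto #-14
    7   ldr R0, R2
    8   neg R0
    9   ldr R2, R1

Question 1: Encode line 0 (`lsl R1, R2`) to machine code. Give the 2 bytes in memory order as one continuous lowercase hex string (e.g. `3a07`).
8600

L0: lsl op=0x8:4|rd=1:2|rs=2:2|pad=0:8 ⇒ 0x8600 ⇒ big 86 00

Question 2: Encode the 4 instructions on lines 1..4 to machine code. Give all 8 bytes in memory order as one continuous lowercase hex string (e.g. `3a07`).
c4008e00f87cc800

1. neg fields op=0xc:4|rd=1:2|pad=0:10 → word c400h → c4 00
2. lsl fields op=0x8:4|rd=3:2|rs=2:2|pad=0:8 → word 8e00h → 8e 00
3. andi fields op=0xf:4|rd=2:2|imm=124:10 → word f87ch → f8 7c
4. neg fields op=0xc:4|rd=2:2|pad=0:10 → word c800h → c8 00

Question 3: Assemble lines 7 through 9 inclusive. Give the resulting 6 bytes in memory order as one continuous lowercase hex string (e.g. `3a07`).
L7: ldr op=0x1:4|rd=0:2|rs=2:2|pad=0:8 ⇒ 0x1200 ⇒ big 12 00
L8: neg op=0xc:4|rd=0:2|pad=0:10 ⇒ 0xc000 ⇒ big c0 00
L9: ldr op=0x1:4|rd=2:2|rs=1:2|pad=0:8 ⇒ 0x1900 ⇒ big 19 00

1200c0001900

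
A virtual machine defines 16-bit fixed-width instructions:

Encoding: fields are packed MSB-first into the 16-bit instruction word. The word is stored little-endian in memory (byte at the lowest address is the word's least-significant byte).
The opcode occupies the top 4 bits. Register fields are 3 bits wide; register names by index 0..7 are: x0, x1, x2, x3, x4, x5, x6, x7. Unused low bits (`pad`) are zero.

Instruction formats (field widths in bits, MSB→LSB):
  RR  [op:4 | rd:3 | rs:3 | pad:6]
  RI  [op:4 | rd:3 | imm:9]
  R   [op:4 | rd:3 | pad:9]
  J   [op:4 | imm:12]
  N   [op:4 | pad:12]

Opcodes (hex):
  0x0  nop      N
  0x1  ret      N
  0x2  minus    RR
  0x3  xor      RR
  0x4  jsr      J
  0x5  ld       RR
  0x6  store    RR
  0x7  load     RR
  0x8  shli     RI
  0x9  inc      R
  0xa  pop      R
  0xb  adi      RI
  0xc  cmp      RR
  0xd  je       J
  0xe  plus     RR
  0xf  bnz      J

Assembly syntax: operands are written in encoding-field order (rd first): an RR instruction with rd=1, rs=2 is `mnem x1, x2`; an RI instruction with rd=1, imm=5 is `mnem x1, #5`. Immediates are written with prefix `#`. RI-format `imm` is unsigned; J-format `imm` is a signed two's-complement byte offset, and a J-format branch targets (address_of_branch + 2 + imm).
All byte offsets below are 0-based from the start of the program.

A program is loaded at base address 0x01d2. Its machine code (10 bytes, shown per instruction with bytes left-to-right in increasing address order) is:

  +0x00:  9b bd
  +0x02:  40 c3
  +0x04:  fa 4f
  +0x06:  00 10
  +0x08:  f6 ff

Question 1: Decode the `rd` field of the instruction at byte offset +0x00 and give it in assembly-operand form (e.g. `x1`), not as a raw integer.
x6

[00] 9b bd → 0xbd9b
  top 4b → 0xb → adi [RI]
  [11:9] rd=6 = x6
  [8:0] imm=411 = #411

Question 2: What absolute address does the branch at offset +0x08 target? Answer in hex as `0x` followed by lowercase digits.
0x01d2

@+08  little-endian(f6 ff) = 0xfff6
  top 4b → 0xf → bnz [J]
  imm@[11:0]=0xff6 (s12→-10) ⇒ #-10
  target = base 0x01d2 + off 0x08 + 2 + imm -10 = 0x01d2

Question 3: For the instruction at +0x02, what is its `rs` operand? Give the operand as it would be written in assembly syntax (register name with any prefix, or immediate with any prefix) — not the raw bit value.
off 0x02: read 40 c3 as little → 0xc340
  opcode bits[15:12]=0xc: cmp/RR
  [11:9] rd=1 = x1
  [8:6] rs=5 = x5

x5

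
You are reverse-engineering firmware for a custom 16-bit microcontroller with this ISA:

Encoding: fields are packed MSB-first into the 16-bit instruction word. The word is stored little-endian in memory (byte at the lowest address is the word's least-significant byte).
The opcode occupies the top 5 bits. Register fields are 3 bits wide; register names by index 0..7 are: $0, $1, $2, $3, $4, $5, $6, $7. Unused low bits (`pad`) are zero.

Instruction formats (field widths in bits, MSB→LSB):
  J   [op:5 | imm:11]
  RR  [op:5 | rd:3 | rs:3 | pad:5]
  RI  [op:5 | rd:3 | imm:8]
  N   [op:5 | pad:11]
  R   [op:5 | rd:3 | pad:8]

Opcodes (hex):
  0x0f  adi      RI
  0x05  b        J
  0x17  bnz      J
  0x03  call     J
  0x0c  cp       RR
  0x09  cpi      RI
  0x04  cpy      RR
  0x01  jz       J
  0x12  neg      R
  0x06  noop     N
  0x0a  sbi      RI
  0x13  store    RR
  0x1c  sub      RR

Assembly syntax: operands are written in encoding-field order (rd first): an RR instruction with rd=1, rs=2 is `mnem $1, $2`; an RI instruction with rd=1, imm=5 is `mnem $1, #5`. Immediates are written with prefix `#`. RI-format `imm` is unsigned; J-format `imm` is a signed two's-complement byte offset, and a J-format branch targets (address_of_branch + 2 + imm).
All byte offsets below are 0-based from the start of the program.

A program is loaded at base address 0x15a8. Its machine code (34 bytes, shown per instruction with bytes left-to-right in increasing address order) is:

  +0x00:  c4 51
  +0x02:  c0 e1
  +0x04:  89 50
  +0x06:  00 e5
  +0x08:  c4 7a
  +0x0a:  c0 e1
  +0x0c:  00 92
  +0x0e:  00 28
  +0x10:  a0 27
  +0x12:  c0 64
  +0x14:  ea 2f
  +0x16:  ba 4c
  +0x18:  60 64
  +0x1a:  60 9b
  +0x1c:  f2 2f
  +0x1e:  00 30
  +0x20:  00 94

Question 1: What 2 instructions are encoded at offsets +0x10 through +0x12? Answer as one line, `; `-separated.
cpy $7, $5; cp $4, $6

@+10  little-endian(a0 27) = 0x27a0
  op=0x27a0>>11=0x4 ⇒ cpy (RR)
  rd: (w>>8)&0x7=0x7 → $7
  rs: (w>>5)&0x7=0x5 → $5
@+12  little-endian(c0 64) = 0x64c0
  op=0x64c0>>11=0xc ⇒ cp (RR)
  rd: (w>>8)&0x7=0x4 → $4
  rs: (w>>5)&0x7=0x6 → $6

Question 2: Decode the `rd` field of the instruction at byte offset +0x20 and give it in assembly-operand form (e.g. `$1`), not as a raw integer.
[20] 00 94 → 0x9400
  op=0x9400>>11=0x12 ⇒ neg (R)
  [10:8] rd=4 = $4

$4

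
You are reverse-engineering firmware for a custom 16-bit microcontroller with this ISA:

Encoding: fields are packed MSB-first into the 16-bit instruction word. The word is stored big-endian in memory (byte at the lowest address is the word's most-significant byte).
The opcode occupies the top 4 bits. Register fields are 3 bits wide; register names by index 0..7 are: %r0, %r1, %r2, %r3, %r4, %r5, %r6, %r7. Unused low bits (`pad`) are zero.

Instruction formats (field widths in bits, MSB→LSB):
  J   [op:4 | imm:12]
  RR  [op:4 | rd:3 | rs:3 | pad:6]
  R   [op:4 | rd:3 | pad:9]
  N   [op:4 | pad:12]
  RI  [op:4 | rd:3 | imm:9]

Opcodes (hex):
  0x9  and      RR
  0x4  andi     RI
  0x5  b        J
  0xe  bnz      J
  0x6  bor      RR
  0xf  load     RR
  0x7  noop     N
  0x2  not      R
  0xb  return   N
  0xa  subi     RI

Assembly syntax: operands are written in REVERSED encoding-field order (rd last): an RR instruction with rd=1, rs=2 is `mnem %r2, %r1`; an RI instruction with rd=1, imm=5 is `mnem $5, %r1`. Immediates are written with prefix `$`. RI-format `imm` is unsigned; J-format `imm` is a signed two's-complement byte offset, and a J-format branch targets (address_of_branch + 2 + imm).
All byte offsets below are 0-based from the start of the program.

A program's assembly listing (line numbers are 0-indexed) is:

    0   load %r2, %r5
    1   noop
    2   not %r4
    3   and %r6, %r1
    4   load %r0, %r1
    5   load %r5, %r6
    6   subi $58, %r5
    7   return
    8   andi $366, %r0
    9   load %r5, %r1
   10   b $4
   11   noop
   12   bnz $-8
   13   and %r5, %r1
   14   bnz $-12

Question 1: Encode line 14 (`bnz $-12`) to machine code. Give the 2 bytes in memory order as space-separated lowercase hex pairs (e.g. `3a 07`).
line 14 (bnz): pack op=0xe:4|imm=-12:12 = 0xeff4; big→ ef f4

ef f4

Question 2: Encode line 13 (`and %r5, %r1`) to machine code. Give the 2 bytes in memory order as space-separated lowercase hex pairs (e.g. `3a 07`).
93 40

13. and fields op=0x9:4|rd=1:3|rs=5:3|pad=0:6 → word 9340h → 93 40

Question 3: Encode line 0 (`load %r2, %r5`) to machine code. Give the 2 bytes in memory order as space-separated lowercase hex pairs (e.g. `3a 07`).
line 0 (load): pack op=0xf:4|rd=5:3|rs=2:3|pad=0:6 = 0xfa80; big→ fa 80

fa 80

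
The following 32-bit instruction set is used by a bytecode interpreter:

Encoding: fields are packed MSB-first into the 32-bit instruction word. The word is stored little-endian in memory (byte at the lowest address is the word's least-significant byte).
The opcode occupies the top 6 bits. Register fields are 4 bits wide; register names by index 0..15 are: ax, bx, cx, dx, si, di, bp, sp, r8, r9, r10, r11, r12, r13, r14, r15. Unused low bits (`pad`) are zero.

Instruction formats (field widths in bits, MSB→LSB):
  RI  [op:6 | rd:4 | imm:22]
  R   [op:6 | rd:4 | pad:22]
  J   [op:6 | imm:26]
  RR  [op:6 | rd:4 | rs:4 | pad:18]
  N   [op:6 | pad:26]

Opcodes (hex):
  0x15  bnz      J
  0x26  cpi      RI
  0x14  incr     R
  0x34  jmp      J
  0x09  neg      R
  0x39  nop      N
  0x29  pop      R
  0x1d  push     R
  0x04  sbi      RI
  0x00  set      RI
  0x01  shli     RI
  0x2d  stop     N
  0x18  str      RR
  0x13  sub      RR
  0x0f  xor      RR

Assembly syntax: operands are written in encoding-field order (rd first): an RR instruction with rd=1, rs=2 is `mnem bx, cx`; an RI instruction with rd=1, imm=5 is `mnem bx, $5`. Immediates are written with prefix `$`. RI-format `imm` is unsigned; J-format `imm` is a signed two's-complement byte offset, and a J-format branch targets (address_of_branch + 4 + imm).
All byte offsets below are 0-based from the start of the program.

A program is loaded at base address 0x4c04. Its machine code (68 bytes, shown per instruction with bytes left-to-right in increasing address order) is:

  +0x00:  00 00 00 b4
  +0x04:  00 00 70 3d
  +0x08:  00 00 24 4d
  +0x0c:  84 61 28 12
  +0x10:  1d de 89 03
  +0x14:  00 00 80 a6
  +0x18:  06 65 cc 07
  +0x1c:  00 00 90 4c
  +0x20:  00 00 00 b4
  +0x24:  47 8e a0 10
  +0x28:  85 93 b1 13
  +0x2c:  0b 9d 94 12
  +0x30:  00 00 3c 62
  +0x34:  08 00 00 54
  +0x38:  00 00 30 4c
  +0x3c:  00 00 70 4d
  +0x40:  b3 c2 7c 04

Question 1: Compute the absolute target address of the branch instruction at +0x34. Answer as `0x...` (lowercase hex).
+0x34: 08 00 00 54 ⇒ word 0x54000008 (little)
  top 6b → 0x15 → bnz [J]
  imm@[25:0]=0x8 ⇒ $8
  target = base 0x4c04 + off 0x34 + 4 + imm 8 = 0x4c44

0x4c44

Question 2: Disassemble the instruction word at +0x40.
off 0x40: read b3 c2 7c 04 as little → 0x047cc2b3
  op=0x047cc2b3>>26=0x1 ⇒ shli (RI)
  rd: (w>>22)&0xf=0x1 → bx
  imm: (w>>0)&0x3fffff=0x3cc2b3 → $3982003

shli bx, $3982003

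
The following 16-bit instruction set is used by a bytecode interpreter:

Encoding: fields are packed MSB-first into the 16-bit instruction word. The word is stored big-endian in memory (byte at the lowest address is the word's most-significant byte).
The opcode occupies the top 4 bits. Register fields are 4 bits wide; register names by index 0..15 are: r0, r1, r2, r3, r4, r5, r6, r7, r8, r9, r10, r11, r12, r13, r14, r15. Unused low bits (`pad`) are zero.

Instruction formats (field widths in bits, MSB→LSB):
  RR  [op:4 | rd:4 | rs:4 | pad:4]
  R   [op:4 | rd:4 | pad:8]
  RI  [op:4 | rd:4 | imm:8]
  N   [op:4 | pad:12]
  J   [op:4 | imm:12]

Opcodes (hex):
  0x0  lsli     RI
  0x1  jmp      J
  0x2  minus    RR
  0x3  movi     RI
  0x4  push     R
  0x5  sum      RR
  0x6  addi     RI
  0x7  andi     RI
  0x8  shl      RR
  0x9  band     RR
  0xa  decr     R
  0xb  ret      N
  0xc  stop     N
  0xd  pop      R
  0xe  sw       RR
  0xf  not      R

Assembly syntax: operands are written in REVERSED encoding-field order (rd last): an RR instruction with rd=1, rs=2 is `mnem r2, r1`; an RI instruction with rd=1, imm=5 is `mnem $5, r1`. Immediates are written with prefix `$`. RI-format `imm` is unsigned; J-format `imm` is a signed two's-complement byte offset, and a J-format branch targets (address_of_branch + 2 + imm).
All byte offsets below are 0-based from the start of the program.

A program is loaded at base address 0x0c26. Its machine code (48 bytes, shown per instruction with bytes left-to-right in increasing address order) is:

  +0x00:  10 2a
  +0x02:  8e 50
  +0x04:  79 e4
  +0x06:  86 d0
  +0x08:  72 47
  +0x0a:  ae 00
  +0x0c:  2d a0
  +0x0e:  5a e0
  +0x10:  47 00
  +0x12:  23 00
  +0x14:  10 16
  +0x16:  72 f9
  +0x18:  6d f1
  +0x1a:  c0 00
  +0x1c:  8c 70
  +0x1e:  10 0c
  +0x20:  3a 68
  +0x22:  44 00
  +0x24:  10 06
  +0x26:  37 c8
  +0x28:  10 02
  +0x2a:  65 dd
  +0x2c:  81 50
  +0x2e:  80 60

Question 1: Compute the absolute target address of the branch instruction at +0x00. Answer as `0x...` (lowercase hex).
@+00  big-endian(10 2a) = 0x102a
  op=0x102a>>12=0x1 ⇒ jmp (J)
  imm: (w>>0)&0xfff=0x2a → $42
  target = base 0x0c26 + off 0x00 + 2 + imm 42 = 0x0c52

0x0c52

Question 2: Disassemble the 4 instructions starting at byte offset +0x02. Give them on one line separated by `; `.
shl r5, r14; andi $228, r9; shl r13, r6; andi $71, r2

[02] 8e 50 → 0x8e50
  op=0x8e50>>12=0x8 ⇒ shl (RR)
  [11:8] rd=14 = r14
  [7:4] rs=5 = r5
[04] 79 e4 → 0x79e4
  op=0x79e4>>12=0x7 ⇒ andi (RI)
  [11:8] rd=9 = r9
  [7:0] imm=228 = $228
[06] 86 d0 → 0x86d0
  op=0x86d0>>12=0x8 ⇒ shl (RR)
  [11:8] rd=6 = r6
  [7:4] rs=13 = r13
[08] 72 47 → 0x7247
  op=0x7247>>12=0x7 ⇒ andi (RI)
  [11:8] rd=2 = r2
  [7:0] imm=71 = $71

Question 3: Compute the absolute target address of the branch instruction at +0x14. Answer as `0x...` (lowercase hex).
@+14  big-endian(10 16) = 0x1016
  top 4b → 0x1 → jmp [J]
  [11:0] imm=22 = $22
  target = base 0x0c26 + off 0x14 + 2 + imm 22 = 0x0c52

0x0c52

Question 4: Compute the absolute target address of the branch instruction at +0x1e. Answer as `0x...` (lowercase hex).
0x0c52

@+1e  big-endian(10 0c) = 0x100c
  top 4b → 0x1 → jmp [J]
  [11:0] imm=12 = $12
  target = base 0x0c26 + off 0x1e + 2 + imm 12 = 0x0c52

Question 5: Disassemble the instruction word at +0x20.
off 0x20: read 3a 68 as big → 0x3a68
  top 4b → 0x3 → movi [RI]
  [11:8] rd=10 = r10
  [7:0] imm=104 = $104

movi $104, r10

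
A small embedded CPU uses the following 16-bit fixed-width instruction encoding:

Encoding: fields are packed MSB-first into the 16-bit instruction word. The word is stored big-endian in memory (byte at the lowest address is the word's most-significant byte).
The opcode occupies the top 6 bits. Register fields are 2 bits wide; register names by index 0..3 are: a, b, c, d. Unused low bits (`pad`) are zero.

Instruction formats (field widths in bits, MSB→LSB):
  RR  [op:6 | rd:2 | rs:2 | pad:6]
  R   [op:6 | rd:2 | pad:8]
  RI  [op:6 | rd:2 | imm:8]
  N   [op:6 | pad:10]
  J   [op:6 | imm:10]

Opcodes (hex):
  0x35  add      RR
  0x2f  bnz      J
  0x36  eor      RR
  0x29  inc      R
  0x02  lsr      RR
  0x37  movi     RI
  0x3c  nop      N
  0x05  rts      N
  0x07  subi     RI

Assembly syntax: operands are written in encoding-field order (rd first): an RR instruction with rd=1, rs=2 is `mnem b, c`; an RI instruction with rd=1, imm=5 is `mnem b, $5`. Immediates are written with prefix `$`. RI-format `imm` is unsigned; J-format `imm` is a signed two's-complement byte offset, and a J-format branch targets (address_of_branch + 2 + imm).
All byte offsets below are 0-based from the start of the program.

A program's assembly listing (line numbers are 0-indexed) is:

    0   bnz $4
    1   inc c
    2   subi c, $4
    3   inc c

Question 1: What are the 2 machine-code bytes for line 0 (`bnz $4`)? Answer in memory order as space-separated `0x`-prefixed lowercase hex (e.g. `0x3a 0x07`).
line 0 (bnz): pack op=0x2f:6|imm=4:10 = 0xbc04; big→ bc 04

0xbc 0x04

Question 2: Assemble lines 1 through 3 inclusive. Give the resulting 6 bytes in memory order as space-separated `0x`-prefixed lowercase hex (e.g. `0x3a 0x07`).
L1: inc op=0x29:6|rd=2:2|pad=0:8 ⇒ 0xa600 ⇒ big a6 00
L2: subi op=0x7:6|rd=2:2|imm=4:8 ⇒ 0x1e04 ⇒ big 1e 04
L3: inc op=0x29:6|rd=2:2|pad=0:8 ⇒ 0xa600 ⇒ big a6 00

0xa6 0x00 0x1e 0x04 0xa6 0x00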